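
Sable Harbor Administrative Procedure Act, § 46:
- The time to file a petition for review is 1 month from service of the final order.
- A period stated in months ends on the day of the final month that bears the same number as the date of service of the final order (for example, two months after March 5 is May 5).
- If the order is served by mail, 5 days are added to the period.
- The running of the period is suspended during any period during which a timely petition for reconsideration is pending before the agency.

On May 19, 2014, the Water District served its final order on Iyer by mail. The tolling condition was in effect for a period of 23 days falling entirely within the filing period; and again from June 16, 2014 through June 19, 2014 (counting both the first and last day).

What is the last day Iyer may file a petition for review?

July 21, 2014

1 month after May 19, 2014 is June 19, 2014.
Service was by mail, adding 5 days: June 19, 2014 + 5 days = June 24, 2014.
Tolling adds 23 days: June 24, 2014 + 23 days = July 17, 2014.
From June 16, 2014 through June 19, 2014 inclusive is 4 days; tolling adds 4 days: July 17, 2014 + 4 days = July 21, 2014.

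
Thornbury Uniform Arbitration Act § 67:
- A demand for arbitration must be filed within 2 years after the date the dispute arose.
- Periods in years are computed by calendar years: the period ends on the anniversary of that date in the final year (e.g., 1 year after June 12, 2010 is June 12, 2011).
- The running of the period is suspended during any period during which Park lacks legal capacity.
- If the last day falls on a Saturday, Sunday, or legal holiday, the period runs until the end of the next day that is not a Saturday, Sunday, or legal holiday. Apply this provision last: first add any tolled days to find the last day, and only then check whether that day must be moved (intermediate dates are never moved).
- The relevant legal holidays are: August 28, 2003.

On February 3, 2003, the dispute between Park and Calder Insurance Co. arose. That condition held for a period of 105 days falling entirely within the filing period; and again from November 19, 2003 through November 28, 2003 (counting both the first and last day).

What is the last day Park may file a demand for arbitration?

May 30, 2005

2 years after February 3, 2003 is February 3, 2005.
Tolling adds 105 days: February 3, 2005 + 105 days = May 19, 2005.
From November 19, 2003 through November 28, 2003 inclusive is 10 days; tolling adds 10 days: May 19, 2005 + 10 days = May 29, 2005.
May 29, 2005 is Sunday. The next qualifying day is May 30, 2005.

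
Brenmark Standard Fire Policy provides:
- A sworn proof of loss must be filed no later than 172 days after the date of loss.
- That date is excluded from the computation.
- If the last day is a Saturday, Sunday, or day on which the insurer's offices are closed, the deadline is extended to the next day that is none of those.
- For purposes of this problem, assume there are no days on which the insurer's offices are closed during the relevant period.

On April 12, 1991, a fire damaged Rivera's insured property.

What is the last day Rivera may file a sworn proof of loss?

172 days after April 12, 1991 is October 1, 1991.
October 1, 1991 is a Tuesday and not a day on which the insurer's offices are closed, so no extension applies.

October 1, 1991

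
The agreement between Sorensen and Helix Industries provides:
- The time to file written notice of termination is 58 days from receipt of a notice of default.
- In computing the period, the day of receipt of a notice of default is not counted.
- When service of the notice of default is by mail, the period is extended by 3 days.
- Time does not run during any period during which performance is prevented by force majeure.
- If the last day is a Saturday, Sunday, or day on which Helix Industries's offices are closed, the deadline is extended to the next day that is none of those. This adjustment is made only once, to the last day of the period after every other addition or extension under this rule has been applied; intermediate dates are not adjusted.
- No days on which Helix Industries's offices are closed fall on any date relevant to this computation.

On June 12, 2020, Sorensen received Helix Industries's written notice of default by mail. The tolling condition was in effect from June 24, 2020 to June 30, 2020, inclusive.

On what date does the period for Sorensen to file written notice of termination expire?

August 19, 2020

58 days after June 12, 2020 is August 9, 2020.
Service was by mail, adding 3 days: August 9, 2020 + 3 days = August 12, 2020.
From June 24, 2020 through June 30, 2020 inclusive is 7 days; tolling adds 7 days: August 12, 2020 + 7 days = August 19, 2020.
August 19, 2020 is a Wednesday and not a day on which Helix Industries's offices are closed, so no extension applies.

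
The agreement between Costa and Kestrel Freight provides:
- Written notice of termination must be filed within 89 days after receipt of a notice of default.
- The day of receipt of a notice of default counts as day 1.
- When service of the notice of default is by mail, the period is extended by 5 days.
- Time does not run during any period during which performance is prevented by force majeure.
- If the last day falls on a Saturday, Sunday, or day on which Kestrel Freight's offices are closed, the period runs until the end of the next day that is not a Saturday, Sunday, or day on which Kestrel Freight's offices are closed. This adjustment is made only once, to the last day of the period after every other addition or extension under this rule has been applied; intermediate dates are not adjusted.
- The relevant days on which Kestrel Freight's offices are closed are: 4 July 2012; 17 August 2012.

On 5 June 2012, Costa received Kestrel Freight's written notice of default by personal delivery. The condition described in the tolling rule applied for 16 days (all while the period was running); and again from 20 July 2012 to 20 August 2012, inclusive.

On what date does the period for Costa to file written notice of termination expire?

October 19, 2012

Counting 5 June 2012 as day 1, day 89 is September 1, 2012.
Service was not by mail, so no mail extension applies.
Tolling adds 16 days: September 1, 2012 + 16 days = September 17, 2012.
From July 20, 2012 through August 20, 2012 inclusive is 32 days; tolling adds 32 days: September 17, 2012 + 32 days = October 19, 2012.
October 19, 2012 is a Friday and not a day on which Kestrel Freight's offices are closed, so no extension applies.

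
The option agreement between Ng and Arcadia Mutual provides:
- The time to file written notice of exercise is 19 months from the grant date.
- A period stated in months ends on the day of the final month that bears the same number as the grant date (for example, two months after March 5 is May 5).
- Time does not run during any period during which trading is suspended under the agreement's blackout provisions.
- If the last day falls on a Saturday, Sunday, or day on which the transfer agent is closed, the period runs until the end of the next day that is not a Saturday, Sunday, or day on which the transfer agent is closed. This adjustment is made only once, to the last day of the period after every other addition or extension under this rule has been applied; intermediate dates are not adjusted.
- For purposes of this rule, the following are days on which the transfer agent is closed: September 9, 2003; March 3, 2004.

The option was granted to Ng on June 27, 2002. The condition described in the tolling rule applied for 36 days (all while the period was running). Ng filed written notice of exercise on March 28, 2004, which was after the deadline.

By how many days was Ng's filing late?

24 days

19 months after June 27, 2002 is January 27, 2004.
Tolling adds 36 days: January 27, 2004 + 36 days = March 3, 2004.
March 3, 2004 is a listed holiday. The next qualifying day is March 4, 2004.
The deadline is March 4, 2004; from March 4, 2004 to March 28, 2004 is 24 days.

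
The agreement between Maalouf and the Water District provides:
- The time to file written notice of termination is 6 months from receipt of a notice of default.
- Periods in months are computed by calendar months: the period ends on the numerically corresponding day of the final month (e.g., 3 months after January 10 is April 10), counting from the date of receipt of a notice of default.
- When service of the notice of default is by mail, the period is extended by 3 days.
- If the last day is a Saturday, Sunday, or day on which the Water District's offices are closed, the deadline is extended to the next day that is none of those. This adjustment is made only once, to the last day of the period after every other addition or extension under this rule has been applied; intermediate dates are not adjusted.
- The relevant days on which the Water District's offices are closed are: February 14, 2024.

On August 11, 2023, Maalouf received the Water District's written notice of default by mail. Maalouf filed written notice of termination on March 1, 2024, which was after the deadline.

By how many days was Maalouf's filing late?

15 days

6 months after August 11, 2023 is February 11, 2024.
Service was by mail, adding 3 days: February 11, 2024 + 3 days = February 14, 2024.
February 14, 2024 is a listed holiday. The next qualifying day is February 15, 2024.
The deadline is February 15, 2024; from February 15, 2024 to March 1, 2024 is 15 days.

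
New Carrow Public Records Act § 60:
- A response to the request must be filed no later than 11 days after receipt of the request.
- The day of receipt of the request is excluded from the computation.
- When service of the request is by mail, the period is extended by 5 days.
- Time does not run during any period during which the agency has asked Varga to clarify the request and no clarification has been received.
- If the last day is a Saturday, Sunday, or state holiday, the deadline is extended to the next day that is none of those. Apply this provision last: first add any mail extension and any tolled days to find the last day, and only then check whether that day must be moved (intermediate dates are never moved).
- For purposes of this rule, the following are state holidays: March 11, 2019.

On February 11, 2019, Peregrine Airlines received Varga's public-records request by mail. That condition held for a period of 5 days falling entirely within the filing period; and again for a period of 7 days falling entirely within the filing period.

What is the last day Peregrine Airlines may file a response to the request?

March 12, 2019

11 days after February 11, 2019 is February 22, 2019.
Service was by mail, adding 5 days: February 22, 2019 + 5 days = February 27, 2019.
Tolling adds 5 days: February 27, 2019 + 5 days = March 4, 2019.
Tolling adds 7 days: March 4, 2019 + 7 days = March 11, 2019.
March 11, 2019 is a listed holiday. The next qualifying day is March 12, 2019.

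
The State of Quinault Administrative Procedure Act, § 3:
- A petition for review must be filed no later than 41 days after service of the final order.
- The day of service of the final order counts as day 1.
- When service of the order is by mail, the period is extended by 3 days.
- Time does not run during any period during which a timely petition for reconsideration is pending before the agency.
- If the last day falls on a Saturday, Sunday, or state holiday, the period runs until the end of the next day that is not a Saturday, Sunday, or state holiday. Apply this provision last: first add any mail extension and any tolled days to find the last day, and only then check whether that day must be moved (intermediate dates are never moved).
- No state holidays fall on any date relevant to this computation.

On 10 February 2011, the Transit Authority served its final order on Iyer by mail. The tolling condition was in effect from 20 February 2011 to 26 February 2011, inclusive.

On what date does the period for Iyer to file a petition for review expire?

April 1, 2011

Counting 10 February 2011 as day 1, day 41 is March 22, 2011.
Service was by mail, adding 3 days: March 22, 2011 + 3 days = March 25, 2011.
From February 20, 2011 through February 26, 2011 inclusive is 7 days; tolling adds 7 days: March 25, 2011 + 7 days = April 1, 2011.
April 1, 2011 is a Friday and not a state holiday, so no extension applies.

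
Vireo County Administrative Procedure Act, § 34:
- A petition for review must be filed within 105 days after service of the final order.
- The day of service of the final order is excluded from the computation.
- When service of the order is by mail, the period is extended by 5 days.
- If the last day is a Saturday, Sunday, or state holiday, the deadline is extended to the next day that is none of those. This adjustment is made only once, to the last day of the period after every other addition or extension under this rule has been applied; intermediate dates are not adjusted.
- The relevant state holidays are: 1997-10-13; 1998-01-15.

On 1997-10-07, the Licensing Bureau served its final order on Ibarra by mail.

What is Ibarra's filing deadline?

January 26, 1998

105 days after 1997-10-07 is January 20, 1998.
Service was by mail, adding 5 days: January 20, 1998 + 5 days = January 25, 1998.
January 25, 1998 is Sunday. The next qualifying day is January 26, 1998.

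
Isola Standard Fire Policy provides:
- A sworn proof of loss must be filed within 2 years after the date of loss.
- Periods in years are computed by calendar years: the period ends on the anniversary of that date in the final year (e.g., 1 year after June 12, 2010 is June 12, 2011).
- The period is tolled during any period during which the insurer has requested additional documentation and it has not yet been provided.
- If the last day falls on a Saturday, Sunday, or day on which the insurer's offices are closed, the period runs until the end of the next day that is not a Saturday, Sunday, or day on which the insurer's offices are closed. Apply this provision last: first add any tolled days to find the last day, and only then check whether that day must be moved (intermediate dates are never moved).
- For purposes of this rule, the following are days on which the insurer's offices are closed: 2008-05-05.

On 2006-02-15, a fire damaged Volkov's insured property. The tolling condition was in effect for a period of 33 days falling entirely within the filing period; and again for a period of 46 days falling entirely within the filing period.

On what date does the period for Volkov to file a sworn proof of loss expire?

May 6, 2008

2 years after 2006-02-15 is February 15, 2008.
Tolling adds 33 days: February 15, 2008 + 33 days = March 19, 2008.
Tolling adds 46 days: March 19, 2008 + 46 days = May 4, 2008.
May 4, 2008 is Sunday; May 5, 2008 is a listed holiday. The next qualifying day is May 6, 2008.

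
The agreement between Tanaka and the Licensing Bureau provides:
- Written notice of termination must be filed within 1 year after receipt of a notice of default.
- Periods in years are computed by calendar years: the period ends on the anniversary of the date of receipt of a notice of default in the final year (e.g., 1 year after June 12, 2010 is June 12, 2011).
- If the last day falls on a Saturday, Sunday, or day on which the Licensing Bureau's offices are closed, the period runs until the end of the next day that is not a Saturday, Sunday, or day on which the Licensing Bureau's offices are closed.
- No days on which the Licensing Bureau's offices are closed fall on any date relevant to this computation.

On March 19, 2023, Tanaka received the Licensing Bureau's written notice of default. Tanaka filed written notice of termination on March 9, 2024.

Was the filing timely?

Yes

1 year after March 19, 2023 is March 19, 2024.
March 19, 2024 is a Tuesday and not a day on which the Licensing Bureau's offices are closed, so no extension applies.
The deadline is March 19, 2024; the filing on March 9, 2024 is on or before that date.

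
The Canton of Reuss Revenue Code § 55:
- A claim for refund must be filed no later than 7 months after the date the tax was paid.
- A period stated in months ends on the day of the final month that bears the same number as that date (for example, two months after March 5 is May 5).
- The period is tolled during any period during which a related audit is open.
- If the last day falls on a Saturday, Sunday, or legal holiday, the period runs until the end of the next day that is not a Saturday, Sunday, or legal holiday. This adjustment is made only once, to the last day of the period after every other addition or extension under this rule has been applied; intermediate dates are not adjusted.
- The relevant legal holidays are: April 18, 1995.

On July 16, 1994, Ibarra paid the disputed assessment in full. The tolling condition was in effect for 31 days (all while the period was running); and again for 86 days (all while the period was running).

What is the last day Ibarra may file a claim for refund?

June 13, 1995

7 months after July 16, 1994 is February 16, 1995.
Tolling adds 31 days: February 16, 1995 + 31 days = March 19, 1995.
Tolling adds 86 days: March 19, 1995 + 86 days = June 13, 1995.
June 13, 1995 is a Tuesday and not a legal holiday, so no extension applies.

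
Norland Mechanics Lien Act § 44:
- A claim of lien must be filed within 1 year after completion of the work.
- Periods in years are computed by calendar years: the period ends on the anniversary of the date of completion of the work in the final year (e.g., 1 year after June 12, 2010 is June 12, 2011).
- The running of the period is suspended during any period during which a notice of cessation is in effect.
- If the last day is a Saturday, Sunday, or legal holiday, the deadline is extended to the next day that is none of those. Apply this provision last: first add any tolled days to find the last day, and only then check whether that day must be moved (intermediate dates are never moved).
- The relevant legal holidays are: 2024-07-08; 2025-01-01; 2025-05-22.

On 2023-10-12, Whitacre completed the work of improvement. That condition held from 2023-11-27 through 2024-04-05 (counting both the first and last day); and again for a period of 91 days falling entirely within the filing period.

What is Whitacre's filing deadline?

May 23, 2025

1 year after 2023-10-12 is October 12, 2024.
From November 27, 2023 through April 5, 2024 inclusive is 131 days; tolling adds 131 days: October 12, 2024 + 131 days = February 20, 2025.
Tolling adds 91 days: February 20, 2025 + 91 days = May 22, 2025.
May 22, 2025 is a listed holiday. The next qualifying day is May 23, 2025.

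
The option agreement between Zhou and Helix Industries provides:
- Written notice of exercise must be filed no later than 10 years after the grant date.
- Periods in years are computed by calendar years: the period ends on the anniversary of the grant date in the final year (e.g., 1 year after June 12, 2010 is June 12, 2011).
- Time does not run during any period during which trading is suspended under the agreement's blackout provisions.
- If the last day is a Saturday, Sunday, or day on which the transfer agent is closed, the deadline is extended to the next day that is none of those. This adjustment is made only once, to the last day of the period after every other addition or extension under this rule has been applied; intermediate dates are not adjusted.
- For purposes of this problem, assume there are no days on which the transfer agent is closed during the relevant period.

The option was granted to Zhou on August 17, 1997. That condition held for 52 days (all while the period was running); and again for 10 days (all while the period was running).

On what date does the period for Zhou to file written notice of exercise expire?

10 years after August 17, 1997 is August 17, 2007.
Tolling adds 52 days: August 17, 2007 + 52 days = October 8, 2007.
Tolling adds 10 days: October 8, 2007 + 10 days = October 18, 2007.
October 18, 2007 is a Thursday and not a day on which the transfer agent is closed, so no extension applies.

October 18, 2007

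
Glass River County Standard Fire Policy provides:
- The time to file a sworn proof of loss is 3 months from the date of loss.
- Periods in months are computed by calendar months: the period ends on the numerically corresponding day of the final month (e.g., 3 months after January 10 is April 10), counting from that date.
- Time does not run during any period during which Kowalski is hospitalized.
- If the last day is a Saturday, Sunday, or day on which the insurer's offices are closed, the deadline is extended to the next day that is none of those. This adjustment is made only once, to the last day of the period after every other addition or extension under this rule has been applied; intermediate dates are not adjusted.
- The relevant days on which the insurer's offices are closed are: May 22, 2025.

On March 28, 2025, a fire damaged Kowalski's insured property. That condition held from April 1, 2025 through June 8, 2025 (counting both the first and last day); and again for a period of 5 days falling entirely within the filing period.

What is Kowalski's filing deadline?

3 months after March 28, 2025 is June 28, 2025.
From April 1, 2025 through June 8, 2025 inclusive is 69 days; tolling adds 69 days: June 28, 2025 + 69 days = September 5, 2025.
Tolling adds 5 days: September 5, 2025 + 5 days = September 10, 2025.
September 10, 2025 is a Wednesday and not a day on which the insurer's offices are closed, so no extension applies.

September 10, 2025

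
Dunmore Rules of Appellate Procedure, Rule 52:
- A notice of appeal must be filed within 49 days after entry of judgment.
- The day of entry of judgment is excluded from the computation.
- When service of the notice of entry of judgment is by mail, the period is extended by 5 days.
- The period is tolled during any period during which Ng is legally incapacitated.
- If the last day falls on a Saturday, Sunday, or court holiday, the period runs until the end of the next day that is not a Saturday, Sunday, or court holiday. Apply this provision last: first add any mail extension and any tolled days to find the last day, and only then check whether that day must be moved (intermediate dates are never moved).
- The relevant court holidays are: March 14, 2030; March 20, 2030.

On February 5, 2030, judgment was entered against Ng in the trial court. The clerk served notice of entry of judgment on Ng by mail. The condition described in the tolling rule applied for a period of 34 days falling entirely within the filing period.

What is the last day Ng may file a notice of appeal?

49 days after February 5, 2030 is March 26, 2030.
Service was by mail, adding 5 days: March 26, 2030 + 5 days = March 31, 2030.
Tolling adds 34 days: March 31, 2030 + 34 days = May 4, 2030.
May 4, 2030 is Saturday; May 5, 2030 is Sunday. The next qualifying day is May 6, 2030.

May 6, 2030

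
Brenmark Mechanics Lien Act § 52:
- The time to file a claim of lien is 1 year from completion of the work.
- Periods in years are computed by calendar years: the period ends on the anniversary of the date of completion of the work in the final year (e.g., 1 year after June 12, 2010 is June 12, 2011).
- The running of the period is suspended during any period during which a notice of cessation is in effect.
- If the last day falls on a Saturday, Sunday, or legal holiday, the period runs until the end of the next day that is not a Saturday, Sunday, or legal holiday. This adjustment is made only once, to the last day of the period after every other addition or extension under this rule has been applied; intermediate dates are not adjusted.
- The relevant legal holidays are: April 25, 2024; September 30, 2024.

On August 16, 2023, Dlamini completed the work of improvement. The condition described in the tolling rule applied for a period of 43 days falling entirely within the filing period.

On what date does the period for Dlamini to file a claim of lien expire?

1 year after August 16, 2023 is August 16, 2024.
Tolling adds 43 days: August 16, 2024 + 43 days = September 28, 2024.
September 28, 2024 is Saturday; September 29, 2024 is Sunday; September 30, 2024 is a listed holiday. The next qualifying day is October 1, 2024.

October 1, 2024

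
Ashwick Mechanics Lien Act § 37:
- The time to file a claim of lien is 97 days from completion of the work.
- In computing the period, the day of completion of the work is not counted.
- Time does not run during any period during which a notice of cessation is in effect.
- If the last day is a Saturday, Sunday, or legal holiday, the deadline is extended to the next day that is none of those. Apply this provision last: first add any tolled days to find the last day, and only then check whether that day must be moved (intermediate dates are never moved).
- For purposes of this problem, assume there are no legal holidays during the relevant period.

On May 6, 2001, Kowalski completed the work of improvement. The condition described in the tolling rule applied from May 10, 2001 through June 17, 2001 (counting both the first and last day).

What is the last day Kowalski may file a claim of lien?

97 days after May 6, 2001 is August 11, 2001.
From May 10, 2001 through June 17, 2001 inclusive is 39 days; tolling adds 39 days: August 11, 2001 + 39 days = September 19, 2001.
September 19, 2001 is a Wednesday and not a legal holiday, so no extension applies.

September 19, 2001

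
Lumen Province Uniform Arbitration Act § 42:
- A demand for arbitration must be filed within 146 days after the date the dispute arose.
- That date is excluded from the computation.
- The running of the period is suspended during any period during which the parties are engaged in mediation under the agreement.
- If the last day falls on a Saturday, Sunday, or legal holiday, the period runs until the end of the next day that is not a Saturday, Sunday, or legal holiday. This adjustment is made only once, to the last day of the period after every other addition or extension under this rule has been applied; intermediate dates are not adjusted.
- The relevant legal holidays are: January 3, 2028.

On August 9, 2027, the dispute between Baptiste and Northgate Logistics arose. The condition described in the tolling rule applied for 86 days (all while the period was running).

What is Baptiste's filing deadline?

146 days after August 9, 2027 is January 2, 2028.
Tolling adds 86 days: January 2, 2028 + 86 days = March 28, 2028.
March 28, 2028 is a Tuesday and not a legal holiday, so no extension applies.

March 28, 2028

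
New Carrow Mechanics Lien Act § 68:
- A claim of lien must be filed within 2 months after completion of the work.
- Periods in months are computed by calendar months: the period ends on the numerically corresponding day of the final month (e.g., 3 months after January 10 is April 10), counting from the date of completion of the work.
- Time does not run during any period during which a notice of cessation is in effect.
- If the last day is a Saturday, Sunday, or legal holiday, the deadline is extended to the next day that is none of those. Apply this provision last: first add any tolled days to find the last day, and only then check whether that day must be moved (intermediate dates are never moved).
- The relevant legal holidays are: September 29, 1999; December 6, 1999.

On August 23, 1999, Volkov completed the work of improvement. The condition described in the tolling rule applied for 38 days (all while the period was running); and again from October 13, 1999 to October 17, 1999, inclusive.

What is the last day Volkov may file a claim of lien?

2 months after August 23, 1999 is October 23, 1999.
Tolling adds 38 days: October 23, 1999 + 38 days = November 30, 1999.
From October 13, 1999 through October 17, 1999 inclusive is 5 days; tolling adds 5 days: November 30, 1999 + 5 days = December 5, 1999.
December 5, 1999 is Sunday; December 6, 1999 is a listed holiday. The next qualifying day is December 7, 1999.

December 7, 1999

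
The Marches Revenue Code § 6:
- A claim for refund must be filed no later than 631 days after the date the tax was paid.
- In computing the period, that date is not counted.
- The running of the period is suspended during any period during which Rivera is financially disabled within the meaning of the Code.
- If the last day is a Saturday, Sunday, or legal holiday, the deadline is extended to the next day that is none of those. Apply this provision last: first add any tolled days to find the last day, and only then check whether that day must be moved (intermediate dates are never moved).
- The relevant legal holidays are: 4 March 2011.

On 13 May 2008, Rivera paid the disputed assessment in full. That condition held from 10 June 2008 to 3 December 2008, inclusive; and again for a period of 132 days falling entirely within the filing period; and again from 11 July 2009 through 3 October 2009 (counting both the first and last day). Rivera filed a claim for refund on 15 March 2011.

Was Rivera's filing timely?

No

631 days after 13 May 2008 is February 3, 2010.
From June 10, 2008 through December 3, 2008 inclusive is 177 days; tolling adds 177 days: February 3, 2010 + 177 days = July 30, 2010.
Tolling adds 132 days: July 30, 2010 + 132 days = December 9, 2010.
From July 11, 2009 through October 3, 2009 inclusive is 85 days; tolling adds 85 days: December 9, 2010 + 85 days = March 4, 2011.
March 4, 2011 is a listed holiday; March 5, 2011 is Saturday; March 6, 2011 is Sunday. The next qualifying day is March 7, 2011.
The deadline is March 7, 2011; the filing on March 15, 2011 is after that date.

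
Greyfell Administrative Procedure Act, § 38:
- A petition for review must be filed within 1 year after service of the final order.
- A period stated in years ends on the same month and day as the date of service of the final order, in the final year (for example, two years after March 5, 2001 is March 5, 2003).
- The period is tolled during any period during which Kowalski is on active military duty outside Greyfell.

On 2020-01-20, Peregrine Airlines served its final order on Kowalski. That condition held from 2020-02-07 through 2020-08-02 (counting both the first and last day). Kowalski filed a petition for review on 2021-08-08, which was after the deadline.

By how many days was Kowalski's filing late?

1 year after 2020-01-20 is January 20, 2021.
From February 7, 2020 through August 2, 2020 inclusive is 178 days; tolling adds 178 days: January 20, 2021 + 178 days = July 17, 2021.
The deadline is July 17, 2021; from July 17, 2021 to August 8, 2021 is 22 days.

22 days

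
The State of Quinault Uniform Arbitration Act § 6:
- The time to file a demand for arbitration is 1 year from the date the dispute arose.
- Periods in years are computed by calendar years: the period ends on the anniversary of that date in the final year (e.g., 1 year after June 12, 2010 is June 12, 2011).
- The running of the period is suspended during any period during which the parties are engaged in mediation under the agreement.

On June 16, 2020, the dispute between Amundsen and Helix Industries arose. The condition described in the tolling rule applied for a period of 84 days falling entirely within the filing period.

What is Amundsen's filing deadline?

1 year after June 16, 2020 is June 16, 2021.
Tolling adds 84 days: June 16, 2021 + 84 days = September 8, 2021.

September 8, 2021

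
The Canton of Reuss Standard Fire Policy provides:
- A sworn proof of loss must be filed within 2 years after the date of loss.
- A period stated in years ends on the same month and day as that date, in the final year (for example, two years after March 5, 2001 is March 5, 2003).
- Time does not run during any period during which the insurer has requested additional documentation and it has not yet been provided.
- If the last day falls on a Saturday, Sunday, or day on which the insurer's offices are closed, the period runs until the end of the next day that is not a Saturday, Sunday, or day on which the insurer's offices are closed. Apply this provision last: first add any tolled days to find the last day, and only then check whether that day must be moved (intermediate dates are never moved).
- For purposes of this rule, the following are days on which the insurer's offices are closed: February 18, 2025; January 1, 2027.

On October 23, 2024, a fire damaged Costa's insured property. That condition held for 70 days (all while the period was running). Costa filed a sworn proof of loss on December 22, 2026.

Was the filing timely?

2 years after October 23, 2024 is October 23, 2026.
Tolling adds 70 days: October 23, 2026 + 70 days = January 1, 2027.
January 1, 2027 is a listed holiday; January 2, 2027 is Saturday; January 3, 2027 is Sunday. The next qualifying day is January 4, 2027.
The deadline is January 4, 2027; the filing on December 22, 2026 is on or before that date.

Yes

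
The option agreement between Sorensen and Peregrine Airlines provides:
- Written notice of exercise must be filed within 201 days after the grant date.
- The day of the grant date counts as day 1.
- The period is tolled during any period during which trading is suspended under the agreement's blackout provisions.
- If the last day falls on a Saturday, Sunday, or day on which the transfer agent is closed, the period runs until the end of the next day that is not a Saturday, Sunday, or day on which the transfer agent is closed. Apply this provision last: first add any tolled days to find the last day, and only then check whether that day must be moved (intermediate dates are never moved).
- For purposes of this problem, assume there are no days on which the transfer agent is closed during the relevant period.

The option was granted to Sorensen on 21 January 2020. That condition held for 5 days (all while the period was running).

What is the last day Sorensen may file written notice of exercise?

August 13, 2020

Counting 21 January 2020 as day 1, day 201 is August 8, 2020.
Tolling adds 5 days: August 8, 2020 + 5 days = August 13, 2020.
August 13, 2020 is a Thursday and not a day on which the transfer agent is closed, so no extension applies.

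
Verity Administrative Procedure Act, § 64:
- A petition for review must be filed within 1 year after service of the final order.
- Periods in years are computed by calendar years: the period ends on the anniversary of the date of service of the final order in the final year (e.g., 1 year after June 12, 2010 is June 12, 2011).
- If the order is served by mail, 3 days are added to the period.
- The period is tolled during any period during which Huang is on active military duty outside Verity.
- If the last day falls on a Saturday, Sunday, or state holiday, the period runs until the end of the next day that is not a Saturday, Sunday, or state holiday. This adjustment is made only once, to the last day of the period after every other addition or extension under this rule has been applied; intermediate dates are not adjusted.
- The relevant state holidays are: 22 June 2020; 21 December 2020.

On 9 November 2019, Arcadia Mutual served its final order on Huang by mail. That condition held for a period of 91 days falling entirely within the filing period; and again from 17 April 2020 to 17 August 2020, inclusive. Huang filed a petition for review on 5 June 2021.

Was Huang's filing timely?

Yes

1 year after 9 November 2019 is November 9, 2020.
Service was by mail, adding 3 days: November 9, 2020 + 3 days = November 12, 2020.
Tolling adds 91 days: November 12, 2020 + 91 days = February 11, 2021.
From April 17, 2020 through August 17, 2020 inclusive is 123 days; tolling adds 123 days: February 11, 2021 + 123 days = June 14, 2021.
June 14, 2021 is a Monday and not a state holiday, so no extension applies.
The deadline is June 14, 2021; the filing on June 5, 2021 is on or before that date.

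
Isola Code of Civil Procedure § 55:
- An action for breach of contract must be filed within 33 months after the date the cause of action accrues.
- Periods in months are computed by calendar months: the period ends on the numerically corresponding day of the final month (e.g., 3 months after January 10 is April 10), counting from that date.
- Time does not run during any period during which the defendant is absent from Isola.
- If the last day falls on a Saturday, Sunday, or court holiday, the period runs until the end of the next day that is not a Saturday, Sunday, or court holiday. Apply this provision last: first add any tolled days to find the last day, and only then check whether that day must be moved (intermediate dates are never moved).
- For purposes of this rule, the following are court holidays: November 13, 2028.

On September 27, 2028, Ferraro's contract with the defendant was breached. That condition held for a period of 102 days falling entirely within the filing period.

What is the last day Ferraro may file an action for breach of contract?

33 months after September 27, 2028 is June 27, 2031.
Tolling adds 102 days: June 27, 2031 + 102 days = October 7, 2031.
October 7, 2031 is a Tuesday and not a court holiday, so no extension applies.

October 7, 2031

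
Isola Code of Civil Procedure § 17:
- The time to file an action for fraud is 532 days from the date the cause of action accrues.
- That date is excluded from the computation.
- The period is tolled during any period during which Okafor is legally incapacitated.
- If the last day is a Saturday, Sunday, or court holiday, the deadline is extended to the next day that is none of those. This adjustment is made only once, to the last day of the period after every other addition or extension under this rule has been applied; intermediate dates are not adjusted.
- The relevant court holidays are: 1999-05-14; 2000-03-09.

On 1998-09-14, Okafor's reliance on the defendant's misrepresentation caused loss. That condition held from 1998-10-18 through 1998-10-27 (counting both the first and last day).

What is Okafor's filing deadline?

March 10, 2000

532 days after 1998-09-14 is February 28, 2000.
From October 18, 1998 through October 27, 1998 inclusive is 10 days; tolling adds 10 days: February 28, 2000 + 10 days = March 9, 2000.
March 9, 2000 is a listed holiday. The next qualifying day is March 10, 2000.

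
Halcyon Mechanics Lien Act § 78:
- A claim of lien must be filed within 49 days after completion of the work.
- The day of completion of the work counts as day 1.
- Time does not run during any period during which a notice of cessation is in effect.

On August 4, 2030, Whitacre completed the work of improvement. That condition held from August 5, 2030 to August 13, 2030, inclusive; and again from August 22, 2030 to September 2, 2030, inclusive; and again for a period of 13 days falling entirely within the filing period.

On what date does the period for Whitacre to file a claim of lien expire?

October 25, 2030

Counting August 4, 2030 as day 1, day 49 is September 21, 2030.
From August 5, 2030 through August 13, 2030 inclusive is 9 days; tolling adds 9 days: September 21, 2030 + 9 days = September 30, 2030.
From August 22, 2030 through September 2, 2030 inclusive is 12 days; tolling adds 12 days: September 30, 2030 + 12 days = October 12, 2030.
Tolling adds 13 days: October 12, 2030 + 13 days = October 25, 2030.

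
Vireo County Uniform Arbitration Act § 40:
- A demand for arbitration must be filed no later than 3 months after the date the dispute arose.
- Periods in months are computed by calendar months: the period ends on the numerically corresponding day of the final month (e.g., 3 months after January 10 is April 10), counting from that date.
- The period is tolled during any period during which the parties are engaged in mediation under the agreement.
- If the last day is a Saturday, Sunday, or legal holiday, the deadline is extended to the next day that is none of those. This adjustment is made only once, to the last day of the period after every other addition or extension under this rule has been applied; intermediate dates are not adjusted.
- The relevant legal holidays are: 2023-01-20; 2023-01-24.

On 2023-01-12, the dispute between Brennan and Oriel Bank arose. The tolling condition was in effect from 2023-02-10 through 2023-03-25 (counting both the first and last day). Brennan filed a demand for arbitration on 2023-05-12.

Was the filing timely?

3 months after 2023-01-12 is April 12, 2023.
From February 10, 2023 through March 25, 2023 inclusive is 44 days; tolling adds 44 days: April 12, 2023 + 44 days = May 26, 2023.
May 26, 2023 is a Friday and not a legal holiday, so no extension applies.
The deadline is May 26, 2023; the filing on May 12, 2023 is on or before that date.

Yes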